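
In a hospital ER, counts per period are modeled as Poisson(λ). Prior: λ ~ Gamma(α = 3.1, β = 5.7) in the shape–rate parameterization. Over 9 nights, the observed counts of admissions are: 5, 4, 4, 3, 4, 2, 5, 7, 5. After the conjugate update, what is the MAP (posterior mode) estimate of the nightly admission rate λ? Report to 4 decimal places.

2.7959

With a Gamma(shape α, rate β) prior, the Poisson likelihood is conjugate: the posterior is Gamma(α + ΣXᵢ, β + n).
Sum of counts S = 39 over n = 9 nights.
Posterior: Gamma(α+S, β+n) = Gamma(3.1+39, 5.7+9) = Gamma(42.1, 14.7).
Mode of Gamma(α,β) for α≥1 is (α−1)/β = 41.1/14.7 = 2.7959.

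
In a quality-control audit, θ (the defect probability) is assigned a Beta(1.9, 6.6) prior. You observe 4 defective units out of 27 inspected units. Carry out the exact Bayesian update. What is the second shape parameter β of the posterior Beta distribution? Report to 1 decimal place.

The Beta prior is conjugate to a Binomial/Bernoulli likelihood; the update adds successes to α and failures to β.
Posterior: Beta(α+k, β+n−k) = Beta(1.9+4, 6.6+23) = Beta(5.9, 29.6).
Posterior β = 29.6.

29.6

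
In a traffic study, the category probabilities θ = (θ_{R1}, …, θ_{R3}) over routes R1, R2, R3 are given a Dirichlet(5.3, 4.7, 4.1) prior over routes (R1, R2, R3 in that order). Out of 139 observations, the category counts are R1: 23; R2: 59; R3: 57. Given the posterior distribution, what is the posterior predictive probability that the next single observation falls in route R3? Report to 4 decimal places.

The Dirichlet prior is conjugate to the Multinomial likelihood: each posterior αⱼ = prior αⱼ + observed count nⱼ.
Posterior concentration: (28.3, 63.7, 61.1), total = 153.1.
P(next = R3 | data) = α_{R3}/Σα = 0.3991.

0.3991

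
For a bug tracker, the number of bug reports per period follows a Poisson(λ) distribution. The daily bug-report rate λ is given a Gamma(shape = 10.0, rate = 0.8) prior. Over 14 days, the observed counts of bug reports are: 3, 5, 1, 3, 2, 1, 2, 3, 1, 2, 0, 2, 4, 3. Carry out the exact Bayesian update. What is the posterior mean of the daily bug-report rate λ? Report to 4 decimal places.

2.8378

With a Gamma(shape α, rate β) prior, the Poisson likelihood is conjugate: the posterior is Gamma(α + ΣXᵢ, β + n).
Sum of counts S = 32 over n = 14 days.
Posterior: Gamma(α+S, β+n) = Gamma(10.0+32, 0.8+14) = Gamma(42.0, 14.8).
Posterior mean = α/β = 42.0/14.8 = 2.8378.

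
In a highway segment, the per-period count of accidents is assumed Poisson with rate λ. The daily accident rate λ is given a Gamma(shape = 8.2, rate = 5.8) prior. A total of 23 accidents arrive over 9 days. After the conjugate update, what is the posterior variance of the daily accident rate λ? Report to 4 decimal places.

0.1424

With a Gamma(shape α, rate β) prior, the Poisson likelihood is conjugate: the posterior is Gamma(α + ΣXᵢ, β + n).
Posterior: Gamma(α+S, β+n) = Gamma(8.2+23, 5.8+9) = Gamma(31.2, 14.8).
Var = α/β² = 31.2/14.8² = 0.1424.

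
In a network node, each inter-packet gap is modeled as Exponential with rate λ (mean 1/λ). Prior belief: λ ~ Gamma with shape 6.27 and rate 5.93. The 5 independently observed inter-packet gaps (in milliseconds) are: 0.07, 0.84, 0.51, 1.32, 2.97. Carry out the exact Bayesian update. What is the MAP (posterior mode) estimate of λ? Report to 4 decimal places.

0.8823

With a Gamma(shape α, rate β) prior on the exponential rate λ, the posterior after n observations with total T = Σxᵢ is Gamma(α+n, β+T).
Sum of observations T = 5.71 milliseconds; n = 5.
Posterior: Gamma(6.27+5, 5.93+5.71) = Gamma(11.27, 11.64).
Mode = (α−1)/β = 0.8823.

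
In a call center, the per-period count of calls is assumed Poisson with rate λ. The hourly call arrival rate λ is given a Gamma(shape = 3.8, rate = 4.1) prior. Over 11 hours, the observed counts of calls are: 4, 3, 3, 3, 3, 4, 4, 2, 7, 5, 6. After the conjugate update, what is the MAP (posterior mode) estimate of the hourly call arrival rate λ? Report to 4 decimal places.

3.0993

With a Gamma(shape α, rate β) prior, the Poisson likelihood is conjugate: the posterior is Gamma(α + ΣXᵢ, β + n).
Sum of counts S = 44 over n = 11 hours.
Posterior: Gamma(α+S, β+n) = Gamma(3.8+44, 4.1+11) = Gamma(47.8, 15.1).
Mode of Gamma(α,β) for α≥1 is (α−1)/β = 46.8/15.1 = 3.0993.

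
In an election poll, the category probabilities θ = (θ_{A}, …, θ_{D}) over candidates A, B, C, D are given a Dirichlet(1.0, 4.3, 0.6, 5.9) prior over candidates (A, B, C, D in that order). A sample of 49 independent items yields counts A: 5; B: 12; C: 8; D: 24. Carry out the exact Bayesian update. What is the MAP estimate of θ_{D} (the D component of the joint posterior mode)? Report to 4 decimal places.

The Dirichlet prior is conjugate to the Multinomial likelihood: each posterior αⱼ = prior αⱼ + observed count nⱼ.
Posterior concentration: (6.0, 16.3, 8.6, 29.9), total = 60.8.
Joint mode component: (α_{D}−1)/(Σα−K) = 28.9/56.8 = 0.5088.

0.5088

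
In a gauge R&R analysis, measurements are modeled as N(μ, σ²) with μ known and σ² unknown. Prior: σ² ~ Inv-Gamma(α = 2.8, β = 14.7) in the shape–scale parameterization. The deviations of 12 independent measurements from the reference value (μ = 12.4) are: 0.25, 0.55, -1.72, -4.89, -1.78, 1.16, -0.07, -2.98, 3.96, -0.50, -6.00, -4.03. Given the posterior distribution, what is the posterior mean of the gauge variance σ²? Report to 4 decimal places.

With known mean μ and an Inverse-Gamma(α, β) prior on σ², the Normal likelihood is conjugate: posterior is Inv-Gamma(α + n/2, β + Σ(xᵢ−μ)²/2).
Σ(xᵢ−μ)² = (0.25)² + (0.55)² + (-1.72)² + (-4.89)² + (-1.78)² + (1.16)² + (-0.07)² + (-2.98)² + (3.96)² + (-0.50)² + (-6.00)² + (-4.03)² = 108.8073.
Posterior: Inv-Gamma(2.8 + 12/2, 14.7 + 108.8073/2) = Inv-Gamma(8.80, 69.10365).
E[σ²|data] = β/(α−1) = 69.10365/7.80 = 8.8594.

8.8594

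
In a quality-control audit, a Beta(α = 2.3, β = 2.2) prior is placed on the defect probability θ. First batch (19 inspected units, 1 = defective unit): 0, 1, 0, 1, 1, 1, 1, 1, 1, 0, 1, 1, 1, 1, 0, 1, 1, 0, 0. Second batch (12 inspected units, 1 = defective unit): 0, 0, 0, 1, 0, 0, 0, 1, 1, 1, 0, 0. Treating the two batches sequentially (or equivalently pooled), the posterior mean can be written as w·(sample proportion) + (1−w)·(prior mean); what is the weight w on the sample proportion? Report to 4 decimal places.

The Beta prior is conjugate to a Binomial/Bernoulli likelihood; the update adds successes to α and failures to β.
Total number of inspected units: n = 19 + 12 = 31.
Posterior mean = (α₀+k)/(α₀+β₀+n) = [n/(α₀+β₀+n)]·(k/n) + [(α₀+β₀)/(α₀+β₀+n)]·α₀/(α₀+β₀), so only n and the prior enter the weight.
The weight on the data is w = n/(α₀+β₀+n) = 31/(2.3+2.2+31) = 31/35.5 = 0.8732.

0.8732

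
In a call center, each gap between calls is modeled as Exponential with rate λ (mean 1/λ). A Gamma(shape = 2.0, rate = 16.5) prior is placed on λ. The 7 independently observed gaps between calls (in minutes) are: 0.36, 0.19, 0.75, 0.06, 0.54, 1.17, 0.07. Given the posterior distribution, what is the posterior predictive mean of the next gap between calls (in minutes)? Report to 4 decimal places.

2.4550

With a Gamma(shape α, rate β) prior on the exponential rate λ, the posterior after n observations with total T = Σxᵢ is Gamma(α+n, β+T).
Sum of observations T = 3.14 minutes; n = 7.
Posterior: Gamma(2.0+7, 16.5+3.14) = Gamma(9.0, 19.64).
The predictive distribution for the next observation is Lomax; its mean is β/(α−1) = 19.64/8.0 = 2.4550.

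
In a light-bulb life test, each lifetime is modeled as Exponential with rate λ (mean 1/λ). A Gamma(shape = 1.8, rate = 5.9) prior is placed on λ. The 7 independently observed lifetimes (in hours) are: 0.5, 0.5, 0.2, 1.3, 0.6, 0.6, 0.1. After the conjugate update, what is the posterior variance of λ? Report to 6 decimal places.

With a Gamma(shape α, rate β) prior on the exponential rate λ, the posterior after n observations with total T = Σxᵢ is Gamma(α+n, β+T).
Sum of observations T = 3.8 hours; n = 7.
Posterior: Gamma(1.8+7, 5.9+3.8) = Gamma(8.8, 9.7).
Var = α/β² = 0.093527.

0.093527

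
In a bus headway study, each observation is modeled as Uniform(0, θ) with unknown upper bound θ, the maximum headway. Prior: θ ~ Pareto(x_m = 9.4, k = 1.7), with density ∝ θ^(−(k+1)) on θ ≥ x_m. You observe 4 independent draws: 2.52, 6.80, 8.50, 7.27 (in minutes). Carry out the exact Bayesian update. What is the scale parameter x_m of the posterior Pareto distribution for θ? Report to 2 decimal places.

9.40

A Pareto(scale x_m, shape k) prior on the upper bound θ of Uniform(0, θ) is conjugate: posterior is Pareto(max(x_m, max xᵢ), k + n).
Sample maximum = 8.50; prior scale x_m = 9.4 → posterior scale = max = 9.40.
Posterior shape = 1.7 + 4 = 5.7.
Posterior scale x_m = 9.40.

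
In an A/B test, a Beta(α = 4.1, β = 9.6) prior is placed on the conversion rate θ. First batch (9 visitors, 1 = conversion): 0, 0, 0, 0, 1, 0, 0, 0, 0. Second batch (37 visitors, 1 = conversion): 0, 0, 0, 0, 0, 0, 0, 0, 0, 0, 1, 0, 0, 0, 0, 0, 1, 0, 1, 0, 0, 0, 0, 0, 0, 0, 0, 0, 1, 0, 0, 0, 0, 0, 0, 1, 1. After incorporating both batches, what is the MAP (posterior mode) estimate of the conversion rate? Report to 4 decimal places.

0.1750

The Beta prior is conjugate to a Binomial/Bernoulli likelihood; the update adds successes to α and failures to β.
After batch 1: Beta(4.1+1, 9.6+8) = Beta(5.1, 17.6).
After batch 2: Beta(5.1+6, 17.6+31) = Beta(11.1, 48.6).
Mode of Beta(a,b) for a,b>1 is (a−1)/(a+b−2) = 10.1/57.7 = 0.1750.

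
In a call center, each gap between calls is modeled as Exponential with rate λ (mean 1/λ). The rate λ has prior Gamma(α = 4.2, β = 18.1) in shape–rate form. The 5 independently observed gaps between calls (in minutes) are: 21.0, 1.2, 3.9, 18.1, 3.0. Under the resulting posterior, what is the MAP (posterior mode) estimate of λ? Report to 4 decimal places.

With a Gamma(shape α, rate β) prior on the exponential rate λ, the posterior after n observations with total T = Σxᵢ is Gamma(α+n, β+T).
Sum of observations T = 47.2 minutes; n = 5.
Posterior: Gamma(4.2+5, 18.1+47.2) = Gamma(9.2, 65.3).
Mode = (α−1)/β = 0.1256.

0.1256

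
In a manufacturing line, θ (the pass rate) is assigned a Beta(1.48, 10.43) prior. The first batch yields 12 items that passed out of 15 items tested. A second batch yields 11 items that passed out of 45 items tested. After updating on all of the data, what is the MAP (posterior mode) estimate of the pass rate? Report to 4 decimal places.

The Beta prior is conjugate to a Binomial/Bernoulli likelihood; the update adds successes to α and failures to β.
After batch 1: Beta(1.48+12, 10.43+3) = Beta(13.48, 13.43).
After batch 2: Beta(13.48+11, 13.43+34) = Beta(24.48, 47.43).
Mode of Beta(a,b) for a,b>1 is (a−1)/(a+b−2) = 23.48/69.91 = 0.3359.

0.3359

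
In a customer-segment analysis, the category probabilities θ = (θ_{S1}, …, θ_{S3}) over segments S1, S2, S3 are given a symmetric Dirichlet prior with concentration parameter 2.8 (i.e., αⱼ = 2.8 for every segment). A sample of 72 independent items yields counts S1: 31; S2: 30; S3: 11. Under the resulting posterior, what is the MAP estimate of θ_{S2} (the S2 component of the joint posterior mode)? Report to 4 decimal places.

The Dirichlet prior is conjugate to the Multinomial likelihood: each posterior αⱼ = prior αⱼ + observed count nⱼ.
Posterior concentration: (33.8, 32.8, 13.8), total = 80.4.
Joint mode component: (α_{S2}−1)/(Σα−K) = 31.8/77.4 = 0.4109.

0.4109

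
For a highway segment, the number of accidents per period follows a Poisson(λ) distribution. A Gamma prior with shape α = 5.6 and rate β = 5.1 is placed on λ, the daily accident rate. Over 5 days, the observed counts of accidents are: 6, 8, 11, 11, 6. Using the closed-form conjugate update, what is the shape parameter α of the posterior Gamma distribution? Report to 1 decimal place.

With a Gamma(shape α, rate β) prior, the Poisson likelihood is conjugate: the posterior is Gamma(α + ΣXᵢ, β + n).
Sum of counts S = 42 over n = 5 days.
Posterior: Gamma(α+S, β+n) = Gamma(5.6+42, 5.1+5) = Gamma(47.6, 10.1).
Posterior α = 47.6.

47.6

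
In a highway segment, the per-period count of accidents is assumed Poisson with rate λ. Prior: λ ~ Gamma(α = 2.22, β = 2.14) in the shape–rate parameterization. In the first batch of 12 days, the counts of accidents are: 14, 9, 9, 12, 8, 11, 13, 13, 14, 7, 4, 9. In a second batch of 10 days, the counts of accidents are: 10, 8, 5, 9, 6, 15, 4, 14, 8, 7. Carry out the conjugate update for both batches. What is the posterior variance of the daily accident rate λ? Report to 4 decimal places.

With a Gamma(shape α, rate β) prior, the Poisson likelihood is conjugate: the posterior is Gamma(α + ΣXᵢ, β + n).
Batch 1: sum of counts S = 123 over n = 12 days.
After batch 1: Gamma(α+S, β+n) = Gamma(2.22+123, 2.14+12) = Gamma(125.22, 14.14).
Batch 2: sum of counts S = 86 over n = 10 days.
After batch 2: Gamma(α+S, β+n) = Gamma(125.22+86, 14.14+10) = Gamma(211.22, 24.14).
Var = α/β² = 211.22/24.14² = 0.3625.

0.3625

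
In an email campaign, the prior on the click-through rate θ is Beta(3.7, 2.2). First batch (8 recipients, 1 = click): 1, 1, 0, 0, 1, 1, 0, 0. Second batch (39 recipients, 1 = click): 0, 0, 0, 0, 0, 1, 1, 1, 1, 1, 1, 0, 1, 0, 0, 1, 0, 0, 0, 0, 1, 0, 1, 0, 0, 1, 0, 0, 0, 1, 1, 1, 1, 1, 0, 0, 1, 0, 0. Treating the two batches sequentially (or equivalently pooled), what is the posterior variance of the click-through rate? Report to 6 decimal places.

0.004618

The Beta prior is conjugate to a Binomial/Bernoulli likelihood; the update adds successes to α and failures to β.
After batch 1: Beta(3.7+4, 2.2+4) = Beta(7.7, 6.2).
After batch 2: Beta(7.7+17, 6.2+22) = Beta(24.7, 28.2).
Var = αβ/((α+β)²(α+β+1)) = 24.7·28.2/(52.9²·53.9) = 0.004618.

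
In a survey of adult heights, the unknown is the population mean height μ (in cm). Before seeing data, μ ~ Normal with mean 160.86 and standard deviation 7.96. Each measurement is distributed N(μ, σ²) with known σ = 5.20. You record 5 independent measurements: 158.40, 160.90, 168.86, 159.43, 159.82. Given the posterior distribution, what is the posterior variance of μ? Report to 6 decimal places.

4.982718

For Normal data with known variance σ², a Normal(μ₀, σ₀²) prior on μ is conjugate. Posterior precision = 1/σ₀² + n/σ²; posterior mean is the precision-weighted average of μ₀ and x̄.
σ₀² = 7.96² = 63.3616, σ² = 5.20² = 27.04; σ² + n·σ₀² = 27.04 + 5·63.3616 = 343.848.
Posterior precision = 1/σ₀² + n/σ² = 1/63.3616 + 5/27.04 = (σ² + n·σ₀²)/(σ₀²σ²) = 343.848/(63.3616·27.04); posterior variance σₙ² = σ₀²σ²/(σ² + n·σ₀²) = 63.3616·27.04/343.848 = 4.982718.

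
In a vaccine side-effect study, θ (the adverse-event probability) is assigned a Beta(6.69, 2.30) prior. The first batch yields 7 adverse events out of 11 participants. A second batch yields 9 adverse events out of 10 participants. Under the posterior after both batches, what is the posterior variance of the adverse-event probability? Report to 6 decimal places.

0.005943

The Beta prior is conjugate to a Binomial/Bernoulli likelihood; the update adds successes to α and failures to β.
After batch 1: Beta(6.69+7, 2.30+4) = Beta(13.69, 6.30).
After batch 2: Beta(13.69+9, 6.30+1) = Beta(22.69, 7.30).
Var = αβ/((α+β)²(α+β+1)) = 22.69·7.30/(29.99²·30.99) = 0.005943.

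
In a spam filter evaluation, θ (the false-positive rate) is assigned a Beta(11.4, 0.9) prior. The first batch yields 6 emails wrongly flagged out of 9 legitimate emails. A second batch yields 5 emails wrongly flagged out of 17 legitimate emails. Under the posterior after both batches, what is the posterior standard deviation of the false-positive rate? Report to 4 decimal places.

The Beta prior is conjugate to a Binomial/Bernoulli likelihood; the update adds successes to α and failures to β.
After batch 1: Beta(11.4+6, 0.9+3) = Beta(17.4, 3.9).
After batch 2: Beta(17.4+5, 3.9+12) = Beta(22.4, 15.9).
Var = αβ/((α+β)²(α+β+1)) = 22.4·15.9/(38.3²·39.3) = 0.00617810; SD = √0.00617810 = 0.0786.

0.0786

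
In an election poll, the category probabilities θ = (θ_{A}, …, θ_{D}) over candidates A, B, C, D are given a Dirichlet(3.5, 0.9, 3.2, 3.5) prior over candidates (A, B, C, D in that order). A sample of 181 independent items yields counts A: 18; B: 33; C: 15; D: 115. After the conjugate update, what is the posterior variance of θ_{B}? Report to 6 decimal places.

The Dirichlet prior is conjugate to the Multinomial likelihood: each posterior αⱼ = prior αⱼ + observed count nⱼ.
Posterior concentration: (21.5, 33.9, 18.2, 118.5), total = 192.1.
Var[θ_j] = α_j(Σα−α_j)/((Σα)²(Σα+1)) = 33.9·158.2/(192.1²·193.1) = 0.000753.

0.000753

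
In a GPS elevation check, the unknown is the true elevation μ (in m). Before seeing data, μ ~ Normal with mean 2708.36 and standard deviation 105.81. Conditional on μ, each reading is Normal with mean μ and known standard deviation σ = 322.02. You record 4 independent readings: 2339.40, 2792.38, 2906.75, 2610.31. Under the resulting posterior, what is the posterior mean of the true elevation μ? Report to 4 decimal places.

2694.4407

For Normal data with known variance σ², a Normal(μ₀, σ₀²) prior on μ is conjugate. Posterior precision = 1/σ₀² + n/σ²; posterior mean is the precision-weighted average of μ₀ and x̄.
Σxᵢ = 2339.40 + 2792.38 + 2906.75 + 2610.31 = 10648.84, so n·x̄ = 10648.84.
σ₀² = 105.81² = 11195.7561, σ² = 322.02² = 103696.8804; σ² + n·σ₀² = 103696.8804 + 4·11195.7561 = 148479.9048.
Posterior mean = (μ₀/σ₀² + n·x̄/σ²)/(1/σ₀² + n/σ²) = (σ²·μ₀ + σ₀²·n·x̄)/(σ² + n·σ₀²) = (103696.8804·2708.36 + 11195.7561·10648.84)/148479.9048 = 400070298.388068/148479.9048 = 2694.4407.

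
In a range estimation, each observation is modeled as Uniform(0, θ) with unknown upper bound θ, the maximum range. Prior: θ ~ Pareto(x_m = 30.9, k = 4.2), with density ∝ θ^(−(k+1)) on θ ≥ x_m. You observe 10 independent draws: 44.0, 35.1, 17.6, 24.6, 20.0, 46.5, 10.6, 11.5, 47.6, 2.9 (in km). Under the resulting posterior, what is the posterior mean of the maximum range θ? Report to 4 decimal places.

51.2061

A Pareto(scale x_m, shape k) prior on the upper bound θ of Uniform(0, θ) is conjugate: posterior is Pareto(max(x_m, max xᵢ), k + n).
Sample maximum = 47.6; prior scale x_m = 30.9 → posterior scale = max = 47.6.
Posterior shape = 4.2 + 10 = 14.2.
E[θ|data] = k·x_m/(k−1) = 14.2·47.6/13.2 = 51.2061.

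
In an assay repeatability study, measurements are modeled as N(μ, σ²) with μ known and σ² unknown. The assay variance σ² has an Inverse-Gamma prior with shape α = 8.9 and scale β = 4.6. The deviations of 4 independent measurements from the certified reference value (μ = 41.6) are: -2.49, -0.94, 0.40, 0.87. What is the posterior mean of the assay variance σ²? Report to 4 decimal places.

0.8687

With known mean μ and an Inverse-Gamma(α, β) prior on σ², the Normal likelihood is conjugate: posterior is Inv-Gamma(α + n/2, β + Σ(xᵢ−μ)²/2).
Σ(xᵢ−μ)² = (-2.49)² + (-0.94)² + (0.40)² + (0.87)² = 8.0006.
Posterior: Inv-Gamma(8.9 + 4/2, 4.6 + 8.0006/2) = Inv-Gamma(10.90, 8.60030).
E[σ²|data] = β/(α−1) = 8.60030/9.90 = 0.8687.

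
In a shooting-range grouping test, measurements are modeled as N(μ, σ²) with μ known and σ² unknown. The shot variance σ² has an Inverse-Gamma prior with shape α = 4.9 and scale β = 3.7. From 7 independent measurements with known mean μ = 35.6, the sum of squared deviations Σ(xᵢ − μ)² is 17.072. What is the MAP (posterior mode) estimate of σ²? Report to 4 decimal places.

1.3017

With known mean μ and an Inverse-Gamma(α, β) prior on σ², the Normal likelihood is conjugate: posterior is Inv-Gamma(α + n/2, β + Σ(xᵢ−μ)²/2).
Posterior: Inv-Gamma(4.9 + 7/2, 3.7 + 17.072/2) = Inv-Gamma(8.40, 12.2360).
Mode = β/(α+1) = 12.2360/9.40 = 1.3017.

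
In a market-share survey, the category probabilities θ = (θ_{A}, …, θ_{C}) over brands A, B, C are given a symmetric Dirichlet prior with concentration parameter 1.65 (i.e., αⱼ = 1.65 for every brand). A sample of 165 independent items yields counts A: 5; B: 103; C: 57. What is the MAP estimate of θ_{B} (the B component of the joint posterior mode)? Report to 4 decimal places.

0.6208

The Dirichlet prior is conjugate to the Multinomial likelihood: each posterior αⱼ = prior αⱼ + observed count nⱼ.
Posterior concentration: (6.65, 104.65, 58.65), total = 169.95.
Joint mode component: (α_{B}−1)/(Σα−K) = 103.65/166.95 = 0.6208.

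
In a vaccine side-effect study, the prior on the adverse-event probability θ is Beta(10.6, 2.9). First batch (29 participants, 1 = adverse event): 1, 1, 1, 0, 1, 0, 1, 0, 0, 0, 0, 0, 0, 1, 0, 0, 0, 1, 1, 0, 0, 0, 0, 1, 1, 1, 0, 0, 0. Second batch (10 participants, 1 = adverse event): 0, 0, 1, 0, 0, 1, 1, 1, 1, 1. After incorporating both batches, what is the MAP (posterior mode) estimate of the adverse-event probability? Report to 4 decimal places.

0.5267

The Beta prior is conjugate to a Binomial/Bernoulli likelihood; the update adds successes to α and failures to β.
After batch 1: Beta(10.6+11, 2.9+18) = Beta(21.6, 20.9).
After batch 2: Beta(21.6+6, 20.9+4) = Beta(27.6, 24.9).
Mode of Beta(a,b) for a,b>1 is (a−1)/(a+b−2) = 26.6/50.5 = 0.5267.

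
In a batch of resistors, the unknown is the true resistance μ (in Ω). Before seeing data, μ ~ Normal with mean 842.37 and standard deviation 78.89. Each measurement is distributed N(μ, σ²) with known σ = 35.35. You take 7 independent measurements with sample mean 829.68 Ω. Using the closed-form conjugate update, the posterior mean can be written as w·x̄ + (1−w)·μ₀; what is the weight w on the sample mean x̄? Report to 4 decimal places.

For Normal data with known variance σ², a Normal(μ₀, σ₀²) prior on μ is conjugate. Posterior precision = 1/σ₀² + n/σ²; posterior mean is the precision-weighted average of μ₀ and x̄.
σ₀² = 78.89² = 6223.6321, σ² = 35.35² = 1249.6225. Prior precision 1/σ₀² = 1/6223.6321; data precision n/σ² = 7/1249.6225.
w = (n/σ²)/(1/σ₀² + n/σ²) = n·σ₀²/(σ² + n·σ₀²) = 7·6223.6321/(1249.6225 + 7·6223.6321) = 43565.4247/44815.0472 = 0.9721.

0.9721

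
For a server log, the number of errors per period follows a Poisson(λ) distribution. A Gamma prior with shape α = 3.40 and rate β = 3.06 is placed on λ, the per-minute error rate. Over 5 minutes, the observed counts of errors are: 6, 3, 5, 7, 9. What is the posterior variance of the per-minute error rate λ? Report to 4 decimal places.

With a Gamma(shape α, rate β) prior, the Poisson likelihood is conjugate: the posterior is Gamma(α + ΣXᵢ, β + n).
Sum of counts S = 30 over n = 5 minutes.
Posterior: Gamma(α+S, β+n) = Gamma(3.40+30, 3.06+5) = Gamma(33.40, 8.06).
Var = α/β² = 33.40/8.06² = 0.5141.

0.5141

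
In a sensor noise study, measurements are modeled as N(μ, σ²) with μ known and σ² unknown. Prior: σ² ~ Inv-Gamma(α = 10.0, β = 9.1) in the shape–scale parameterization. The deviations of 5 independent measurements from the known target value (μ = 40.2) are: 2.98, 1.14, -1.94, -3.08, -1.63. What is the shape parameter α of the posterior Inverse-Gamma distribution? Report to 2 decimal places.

With known mean μ and an Inverse-Gamma(α, β) prior on σ², the Normal likelihood is conjugate: posterior is Inv-Gamma(α + n/2, β + Σ(xᵢ−μ)²/2).
Σ(xᵢ−μ)² = (2.98)² + (1.14)² + (-1.94)² + (-3.08)² + (-1.63)² = 26.0869.
Posterior: Inv-Gamma(10.0 + 5/2, 9.1 + 26.0869/2) = Inv-Gamma(12.50, 22.14345).
Posterior α = 12.50.

12.50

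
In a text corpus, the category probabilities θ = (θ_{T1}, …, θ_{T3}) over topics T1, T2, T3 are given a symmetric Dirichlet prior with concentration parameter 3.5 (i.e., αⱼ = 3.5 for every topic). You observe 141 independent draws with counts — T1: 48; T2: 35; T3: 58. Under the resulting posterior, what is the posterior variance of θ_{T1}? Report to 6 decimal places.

0.001471

The Dirichlet prior is conjugate to the Multinomial likelihood: each posterior αⱼ = prior αⱼ + observed count nⱼ.
Posterior concentration: (51.5, 38.5, 61.5), total = 151.5.
Var[θ_j] = α_j(Σα−α_j)/((Σα)²(Σα+1)) = 51.5·100.0/(151.5²·152.5) = 0.001471.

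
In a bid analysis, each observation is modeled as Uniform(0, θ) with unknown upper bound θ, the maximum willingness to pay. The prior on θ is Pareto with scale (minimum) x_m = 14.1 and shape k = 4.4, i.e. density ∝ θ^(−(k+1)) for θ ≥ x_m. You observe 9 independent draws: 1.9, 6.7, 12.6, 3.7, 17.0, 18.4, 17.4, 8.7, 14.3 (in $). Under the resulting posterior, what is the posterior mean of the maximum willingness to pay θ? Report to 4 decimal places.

19.8839

A Pareto(scale x_m, shape k) prior on the upper bound θ of Uniform(0, θ) is conjugate: posterior is Pareto(max(x_m, max xᵢ), k + n).
Sample maximum = 18.4; prior scale x_m = 14.1 → posterior scale = max = 18.4.
Posterior shape = 4.4 + 9 = 13.4.
E[θ|data] = k·x_m/(k−1) = 13.4·18.4/12.4 = 19.8839.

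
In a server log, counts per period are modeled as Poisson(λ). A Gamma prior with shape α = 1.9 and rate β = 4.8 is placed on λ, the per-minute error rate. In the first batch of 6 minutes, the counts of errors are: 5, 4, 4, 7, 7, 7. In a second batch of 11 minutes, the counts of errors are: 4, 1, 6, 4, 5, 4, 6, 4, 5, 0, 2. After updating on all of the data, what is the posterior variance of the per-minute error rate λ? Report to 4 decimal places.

With a Gamma(shape α, rate β) prior, the Poisson likelihood is conjugate: the posterior is Gamma(α + ΣXᵢ, β + n).
Batch 1: sum of counts S = 34 over n = 6 minutes.
After batch 1: Gamma(α+S, β+n) = Gamma(1.9+34, 4.8+6) = Gamma(35.9, 10.8).
Batch 2: sum of counts S = 41 over n = 11 minutes.
After batch 2: Gamma(α+S, β+n) = Gamma(35.9+41, 10.8+11) = Gamma(76.9, 21.8).
Var = α/β² = 76.9/21.8² = 0.1618.

0.1618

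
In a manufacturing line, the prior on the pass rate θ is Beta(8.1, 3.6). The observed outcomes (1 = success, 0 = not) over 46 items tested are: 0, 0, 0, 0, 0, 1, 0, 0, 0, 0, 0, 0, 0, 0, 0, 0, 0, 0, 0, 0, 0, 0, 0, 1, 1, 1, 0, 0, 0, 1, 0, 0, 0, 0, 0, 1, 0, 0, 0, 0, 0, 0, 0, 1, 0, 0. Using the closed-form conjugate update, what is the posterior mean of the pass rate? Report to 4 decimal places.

The Beta prior is conjugate to a Binomial/Bernoulli likelihood; the update adds successes to α and failures to β.
Posterior: Beta(α+k, β+n−k) = Beta(8.1+7, 3.6+39) = Beta(15.1, 42.6).
Posterior mean = α/(α+β) = 15.1/57.7 = 0.2617.

0.2617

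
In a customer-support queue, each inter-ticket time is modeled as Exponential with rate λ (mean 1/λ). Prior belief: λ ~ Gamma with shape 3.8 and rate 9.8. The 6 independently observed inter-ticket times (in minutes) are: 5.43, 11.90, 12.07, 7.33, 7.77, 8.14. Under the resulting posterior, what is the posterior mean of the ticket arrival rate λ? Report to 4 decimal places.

With a Gamma(shape α, rate β) prior on the exponential rate λ, the posterior after n observations with total T = Σxᵢ is Gamma(α+n, β+T).
Sum of observations T = 52.64 minutes; n = 6.
Posterior: Gamma(3.8+6, 9.8+52.64) = Gamma(9.8, 62.44).
Posterior mean of λ = α/β = 9.8/62.44 = 0.1570.

0.1570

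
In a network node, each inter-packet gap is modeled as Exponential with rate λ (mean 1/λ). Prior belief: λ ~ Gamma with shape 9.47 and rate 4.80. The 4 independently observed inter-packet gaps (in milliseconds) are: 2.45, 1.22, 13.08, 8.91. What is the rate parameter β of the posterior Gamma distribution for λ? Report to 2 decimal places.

With a Gamma(shape α, rate β) prior on the exponential rate λ, the posterior after n observations with total T = Σxᵢ is Gamma(α+n, β+T).
Sum of observations T = 25.66 milliseconds; n = 4.
Posterior: Gamma(9.47+4, 4.80+25.66) = Gamma(13.47, 30.46).
Posterior β = 30.46.

30.46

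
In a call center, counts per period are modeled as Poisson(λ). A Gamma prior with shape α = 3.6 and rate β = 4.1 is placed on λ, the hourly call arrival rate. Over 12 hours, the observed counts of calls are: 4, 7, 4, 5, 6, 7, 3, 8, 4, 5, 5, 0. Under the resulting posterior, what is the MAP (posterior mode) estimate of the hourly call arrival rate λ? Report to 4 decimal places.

With a Gamma(shape α, rate β) prior, the Poisson likelihood is conjugate: the posterior is Gamma(α + ΣXᵢ, β + n).
Sum of counts S = 58 over n = 12 hours.
Posterior: Gamma(α+S, β+n) = Gamma(3.6+58, 4.1+12) = Gamma(61.6, 16.1).
Mode of Gamma(α,β) for α≥1 is (α−1)/β = 60.6/16.1 = 3.7640.

3.7640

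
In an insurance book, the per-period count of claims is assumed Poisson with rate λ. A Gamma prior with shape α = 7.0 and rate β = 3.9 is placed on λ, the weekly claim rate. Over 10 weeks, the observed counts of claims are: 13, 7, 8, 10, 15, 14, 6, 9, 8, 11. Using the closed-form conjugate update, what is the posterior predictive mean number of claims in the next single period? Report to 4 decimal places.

With a Gamma(shape α, rate β) prior, the Poisson likelihood is conjugate: the posterior is Gamma(α + ΣXᵢ, β + n).
Sum of counts S = 101 over n = 10 weeks.
Posterior: Gamma(α+S, β+n) = Gamma(7.0+101, 3.9+10) = Gamma(108.0, 13.9).
The predictive distribution for one future period is NegBinom with mean α/β = 7.7698.

7.7698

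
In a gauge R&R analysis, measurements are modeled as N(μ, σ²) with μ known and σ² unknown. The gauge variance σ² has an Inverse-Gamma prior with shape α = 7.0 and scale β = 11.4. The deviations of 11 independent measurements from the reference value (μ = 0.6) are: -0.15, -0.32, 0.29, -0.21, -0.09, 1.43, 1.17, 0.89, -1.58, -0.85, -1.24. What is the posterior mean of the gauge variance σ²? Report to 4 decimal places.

With known mean μ and an Inverse-Gamma(α, β) prior on σ², the Normal likelihood is conjugate: posterior is Inv-Gamma(α + n/2, β + Σ(xᵢ−μ)²/2).
Σ(xᵢ−μ)² = (-0.15)² + (-0.32)² + (0.29)² + (-0.21)² + (-0.09)² + (1.43)² + (1.17)² + (0.89)² + (-1.58)² + (-0.85)² + (-1.24)² = 9.2236.
Posterior: Inv-Gamma(7.0 + 11/2, 11.4 + 9.2236/2) = Inv-Gamma(12.50, 16.01180).
E[σ²|data] = β/(α−1) = 16.01180/11.50 = 1.3923.

1.3923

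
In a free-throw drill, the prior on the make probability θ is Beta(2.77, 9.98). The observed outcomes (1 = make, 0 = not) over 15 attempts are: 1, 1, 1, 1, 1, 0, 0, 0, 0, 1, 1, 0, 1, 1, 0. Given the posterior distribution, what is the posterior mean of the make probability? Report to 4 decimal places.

The Beta prior is conjugate to a Binomial/Bernoulli likelihood; the update adds successes to α and failures to β.
Posterior: Beta(α+k, β+n−k) = Beta(2.77+9, 9.98+6) = Beta(11.77, 15.98).
Posterior mean = α/(α+β) = 11.77/27.75 = 0.4241.

0.4241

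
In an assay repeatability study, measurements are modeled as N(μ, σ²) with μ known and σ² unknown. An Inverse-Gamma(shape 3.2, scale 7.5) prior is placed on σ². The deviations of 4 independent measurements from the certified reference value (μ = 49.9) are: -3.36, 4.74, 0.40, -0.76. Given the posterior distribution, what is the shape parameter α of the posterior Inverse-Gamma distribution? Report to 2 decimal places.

5.20

With known mean μ and an Inverse-Gamma(α, β) prior on σ², the Normal likelihood is conjugate: posterior is Inv-Gamma(α + n/2, β + Σ(xᵢ−μ)²/2).
Σ(xᵢ−μ)² = (-3.36)² + (4.74)² + (0.40)² + (-0.76)² = 34.4948.
Posterior: Inv-Gamma(3.2 + 4/2, 7.5 + 34.4948/2) = Inv-Gamma(5.20, 24.74740).
Posterior α = 5.20.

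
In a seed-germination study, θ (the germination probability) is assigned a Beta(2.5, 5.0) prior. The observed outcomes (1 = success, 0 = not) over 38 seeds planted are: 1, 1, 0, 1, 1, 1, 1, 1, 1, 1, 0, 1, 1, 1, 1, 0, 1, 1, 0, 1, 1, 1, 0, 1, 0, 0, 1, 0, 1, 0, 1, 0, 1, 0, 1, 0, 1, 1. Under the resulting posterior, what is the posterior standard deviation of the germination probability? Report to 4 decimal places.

The Beta prior is conjugate to a Binomial/Bernoulli likelihood; the update adds successes to α and failures to β.
Posterior: Beta(α+k, β+n−k) = Beta(2.5+26, 5.0+12) = Beta(28.5, 17.0).
Var = αβ/((α+β)²(α+β+1)) = 28.5·17.0/(45.5²·46.5) = 0.00503290; SD = √0.00503290 = 0.0709.

0.0709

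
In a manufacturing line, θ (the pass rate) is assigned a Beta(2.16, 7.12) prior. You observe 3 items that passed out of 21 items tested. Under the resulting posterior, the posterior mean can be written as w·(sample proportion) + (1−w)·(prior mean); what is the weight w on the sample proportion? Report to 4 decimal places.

0.6935

The Beta prior is conjugate to a Binomial/Bernoulli likelihood; the update adds successes to α and failures to β.
Posterior mean = (α₀+k)/(α₀+β₀+n) = [n/(α₀+β₀+n)]·(k/n) + [(α₀+β₀)/(α₀+β₀+n)]·α₀/(α₀+β₀), so only n and the prior enter the weight.
The weight on the data is w = n/(α₀+β₀+n) = 21/(2.16+7.12+21) = 21/30.28 = 0.6935.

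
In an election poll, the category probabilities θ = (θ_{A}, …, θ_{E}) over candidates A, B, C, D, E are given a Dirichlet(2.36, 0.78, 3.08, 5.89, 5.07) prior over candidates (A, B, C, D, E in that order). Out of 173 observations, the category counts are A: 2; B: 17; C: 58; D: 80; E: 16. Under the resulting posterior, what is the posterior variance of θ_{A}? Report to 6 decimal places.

0.000117

The Dirichlet prior is conjugate to the Multinomial likelihood: each posterior αⱼ = prior αⱼ + observed count nⱼ.
Posterior concentration: (4.36, 17.78, 61.08, 85.89, 21.07), total = 190.18.
Var[θ_j] = α_j(Σα−α_j)/((Σα)²(Σα+1)) = 4.36·185.82/(190.18²·191.18) = 0.000117.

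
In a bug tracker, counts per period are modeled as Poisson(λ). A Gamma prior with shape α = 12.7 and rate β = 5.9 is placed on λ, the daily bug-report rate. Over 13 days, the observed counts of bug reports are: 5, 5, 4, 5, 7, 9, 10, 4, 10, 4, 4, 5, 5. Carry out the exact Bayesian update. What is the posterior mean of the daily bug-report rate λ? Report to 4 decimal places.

4.7460

With a Gamma(shape α, rate β) prior, the Poisson likelihood is conjugate: the posterior is Gamma(α + ΣXᵢ, β + n).
Sum of counts S = 77 over n = 13 days.
Posterior: Gamma(α+S, β+n) = Gamma(12.7+77, 5.9+13) = Gamma(89.7, 18.9).
Posterior mean = α/β = 89.7/18.9 = 4.7460.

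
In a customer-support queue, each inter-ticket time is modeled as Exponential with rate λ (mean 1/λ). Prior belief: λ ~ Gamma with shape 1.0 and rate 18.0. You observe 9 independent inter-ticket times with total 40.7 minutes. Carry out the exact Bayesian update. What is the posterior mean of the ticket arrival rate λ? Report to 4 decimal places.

0.1704

With a Gamma(shape α, rate β) prior on the exponential rate λ, the posterior after n observations with total T = Σxᵢ is Gamma(α+n, β+T).
Posterior: Gamma(1.0+9, 18.0+40.7) = Gamma(10.0, 58.7).
Posterior mean of λ = α/β = 10.0/58.7 = 0.1704.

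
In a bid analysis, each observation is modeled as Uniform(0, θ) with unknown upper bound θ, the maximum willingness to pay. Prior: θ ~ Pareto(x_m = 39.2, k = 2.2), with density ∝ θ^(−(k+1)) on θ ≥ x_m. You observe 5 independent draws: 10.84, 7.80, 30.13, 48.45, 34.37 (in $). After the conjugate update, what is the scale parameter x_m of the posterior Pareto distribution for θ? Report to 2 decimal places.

48.45

A Pareto(scale x_m, shape k) prior on the upper bound θ of Uniform(0, θ) is conjugate: posterior is Pareto(max(x_m, max xᵢ), k + n).
Sample maximum = 48.45; prior scale x_m = 39.2 → posterior scale = max = 48.45.
Posterior shape = 2.2 + 5 = 7.2.
Posterior scale x_m = 48.45.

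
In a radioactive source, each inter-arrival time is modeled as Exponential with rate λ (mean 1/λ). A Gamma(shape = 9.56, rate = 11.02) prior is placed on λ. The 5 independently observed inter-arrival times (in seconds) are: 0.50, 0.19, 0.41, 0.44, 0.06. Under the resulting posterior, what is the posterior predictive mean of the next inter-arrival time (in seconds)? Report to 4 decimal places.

0.9307

With a Gamma(shape α, rate β) prior on the exponential rate λ, the posterior after n observations with total T = Σxᵢ is Gamma(α+n, β+T).
Sum of observations T = 1.60 seconds; n = 5.
Posterior: Gamma(9.56+5, 11.02+1.60) = Gamma(14.56, 12.62).
The predictive distribution for the next observation is Lomax; its mean is β/(α−1) = 12.62/13.56 = 0.9307.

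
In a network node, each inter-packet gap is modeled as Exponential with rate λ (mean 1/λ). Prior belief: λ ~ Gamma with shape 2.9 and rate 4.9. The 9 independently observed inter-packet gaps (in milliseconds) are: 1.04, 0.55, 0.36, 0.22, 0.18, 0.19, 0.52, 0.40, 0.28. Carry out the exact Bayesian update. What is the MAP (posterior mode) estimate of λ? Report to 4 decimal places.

With a Gamma(shape α, rate β) prior on the exponential rate λ, the posterior after n observations with total T = Σxᵢ is Gamma(α+n, β+T).
Sum of observations T = 3.74 milliseconds; n = 9.
Posterior: Gamma(2.9+9, 4.9+3.74) = Gamma(11.9, 8.64).
Mode = (α−1)/β = 1.2616.

1.2616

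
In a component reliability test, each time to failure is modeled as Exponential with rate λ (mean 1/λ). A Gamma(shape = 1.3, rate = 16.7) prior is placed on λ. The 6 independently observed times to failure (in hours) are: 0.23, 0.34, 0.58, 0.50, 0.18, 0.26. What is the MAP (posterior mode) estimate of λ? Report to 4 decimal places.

0.3353

With a Gamma(shape α, rate β) prior on the exponential rate λ, the posterior after n observations with total T = Σxᵢ is Gamma(α+n, β+T).
Sum of observations T = 2.09 hours; n = 6.
Posterior: Gamma(1.3+6, 16.7+2.09) = Gamma(7.3, 18.79).
Mode = (α−1)/β = 0.3353.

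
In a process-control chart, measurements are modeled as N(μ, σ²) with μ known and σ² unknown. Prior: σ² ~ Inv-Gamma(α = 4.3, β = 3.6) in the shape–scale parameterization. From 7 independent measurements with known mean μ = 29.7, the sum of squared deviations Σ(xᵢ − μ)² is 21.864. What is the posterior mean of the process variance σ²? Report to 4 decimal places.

With known mean μ and an Inverse-Gamma(α, β) prior on σ², the Normal likelihood is conjugate: posterior is Inv-Gamma(α + n/2, β + Σ(xᵢ−μ)²/2).
Posterior: Inv-Gamma(4.3 + 7/2, 3.6 + 21.864/2) = Inv-Gamma(7.80, 14.5320).
E[σ²|data] = β/(α−1) = 14.5320/6.80 = 2.1371.

2.1371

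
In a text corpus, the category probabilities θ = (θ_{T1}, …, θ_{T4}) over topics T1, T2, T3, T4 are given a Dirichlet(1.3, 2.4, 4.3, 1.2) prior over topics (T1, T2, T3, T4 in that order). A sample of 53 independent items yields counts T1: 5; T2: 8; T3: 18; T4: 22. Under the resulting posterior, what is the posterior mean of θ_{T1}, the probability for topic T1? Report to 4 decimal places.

0.1013

The Dirichlet prior is conjugate to the Multinomial likelihood: each posterior αⱼ = prior αⱼ + observed count nⱼ.
Posterior concentration: (6.3, 10.4, 22.3, 23.2), total = 62.2.
E[θ_{T1}|data] = α_{T1}/Σα = 6.3/62.2 = 0.1013.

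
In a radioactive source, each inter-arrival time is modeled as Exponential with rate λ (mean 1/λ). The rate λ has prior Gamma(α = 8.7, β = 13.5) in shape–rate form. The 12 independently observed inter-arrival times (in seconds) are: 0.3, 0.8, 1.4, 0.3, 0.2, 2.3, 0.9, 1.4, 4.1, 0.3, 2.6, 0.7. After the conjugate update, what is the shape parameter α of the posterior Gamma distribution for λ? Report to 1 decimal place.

20.7

With a Gamma(shape α, rate β) prior on the exponential rate λ, the posterior after n observations with total T = Σxᵢ is Gamma(α+n, β+T).
Sum of observations T = 15.3 seconds; n = 12.
Posterior: Gamma(8.7+12, 13.5+15.3) = Gamma(20.7, 28.8).
Posterior α = 20.7.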